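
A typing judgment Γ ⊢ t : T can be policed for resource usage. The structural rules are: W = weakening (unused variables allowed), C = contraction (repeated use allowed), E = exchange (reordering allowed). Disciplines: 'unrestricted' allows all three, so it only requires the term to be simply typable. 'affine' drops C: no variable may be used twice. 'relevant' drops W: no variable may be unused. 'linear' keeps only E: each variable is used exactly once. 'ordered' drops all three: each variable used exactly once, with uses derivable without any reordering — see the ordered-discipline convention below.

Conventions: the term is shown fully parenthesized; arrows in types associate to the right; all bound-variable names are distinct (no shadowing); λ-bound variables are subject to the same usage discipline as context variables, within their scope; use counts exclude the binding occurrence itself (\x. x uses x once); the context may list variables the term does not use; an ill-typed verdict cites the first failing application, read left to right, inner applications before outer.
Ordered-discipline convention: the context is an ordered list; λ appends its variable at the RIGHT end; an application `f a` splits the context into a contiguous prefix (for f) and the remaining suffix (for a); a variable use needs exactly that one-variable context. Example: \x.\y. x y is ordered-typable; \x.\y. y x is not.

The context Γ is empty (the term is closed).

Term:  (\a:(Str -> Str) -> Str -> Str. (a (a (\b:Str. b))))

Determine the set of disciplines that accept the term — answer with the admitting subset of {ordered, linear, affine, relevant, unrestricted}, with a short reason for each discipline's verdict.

admitting disciplines: relevant, unrestricted
counts: a (λ-bound): 2×, b (λ-bound): 1×
order of uses: a, a, b
typing: the term checks, with type ((Str -> Str) -> Str -> Str) -> Str -> Str
ordered: ✗ — a ×2 used more than once (contraction)
linear: ✗ — a ×2 used more than once (contraction)
affine: ✗ — a ×2 used more than once (contraction)
relevant: ✓ — none of a, b goes unused
unrestricted: ✓ — simply typable at ((Str -> Str) -> Str -> Str) -> Str -> Str; W, C, E all held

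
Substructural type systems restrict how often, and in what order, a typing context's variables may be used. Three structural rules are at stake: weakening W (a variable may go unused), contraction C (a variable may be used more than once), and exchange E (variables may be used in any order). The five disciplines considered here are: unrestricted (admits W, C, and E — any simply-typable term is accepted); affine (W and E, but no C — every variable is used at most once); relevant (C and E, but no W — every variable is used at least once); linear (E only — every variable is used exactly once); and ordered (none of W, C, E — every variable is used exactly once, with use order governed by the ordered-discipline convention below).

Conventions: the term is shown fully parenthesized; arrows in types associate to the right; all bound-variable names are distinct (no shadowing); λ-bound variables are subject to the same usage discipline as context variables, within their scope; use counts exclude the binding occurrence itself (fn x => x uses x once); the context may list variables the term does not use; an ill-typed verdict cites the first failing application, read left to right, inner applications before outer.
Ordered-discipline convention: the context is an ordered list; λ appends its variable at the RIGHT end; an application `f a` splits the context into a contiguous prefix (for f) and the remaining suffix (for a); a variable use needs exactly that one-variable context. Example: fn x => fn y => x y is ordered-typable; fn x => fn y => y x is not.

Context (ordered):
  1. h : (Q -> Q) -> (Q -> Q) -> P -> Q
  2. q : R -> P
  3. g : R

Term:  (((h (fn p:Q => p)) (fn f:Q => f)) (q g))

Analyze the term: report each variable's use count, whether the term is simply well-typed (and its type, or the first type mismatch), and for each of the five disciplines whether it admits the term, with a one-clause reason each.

variable uses: h: 1; q: 1; g: 1; p [bound]: 1; f [bound]: 1
use order (left to right): h, p, f, q, g
typing: well-typed at Q
ordered: ✓, h, q, g, p, f: once each, no exchange needed
linear: ✓, single use per variable (h, q, g, p, f)
affine: ✓, at most one use each (h, q, g, p, f)
relevant: ✓, every one of h, q, g, p, f appears
unrestricted: ✓, well-typed at Q; no restrictions here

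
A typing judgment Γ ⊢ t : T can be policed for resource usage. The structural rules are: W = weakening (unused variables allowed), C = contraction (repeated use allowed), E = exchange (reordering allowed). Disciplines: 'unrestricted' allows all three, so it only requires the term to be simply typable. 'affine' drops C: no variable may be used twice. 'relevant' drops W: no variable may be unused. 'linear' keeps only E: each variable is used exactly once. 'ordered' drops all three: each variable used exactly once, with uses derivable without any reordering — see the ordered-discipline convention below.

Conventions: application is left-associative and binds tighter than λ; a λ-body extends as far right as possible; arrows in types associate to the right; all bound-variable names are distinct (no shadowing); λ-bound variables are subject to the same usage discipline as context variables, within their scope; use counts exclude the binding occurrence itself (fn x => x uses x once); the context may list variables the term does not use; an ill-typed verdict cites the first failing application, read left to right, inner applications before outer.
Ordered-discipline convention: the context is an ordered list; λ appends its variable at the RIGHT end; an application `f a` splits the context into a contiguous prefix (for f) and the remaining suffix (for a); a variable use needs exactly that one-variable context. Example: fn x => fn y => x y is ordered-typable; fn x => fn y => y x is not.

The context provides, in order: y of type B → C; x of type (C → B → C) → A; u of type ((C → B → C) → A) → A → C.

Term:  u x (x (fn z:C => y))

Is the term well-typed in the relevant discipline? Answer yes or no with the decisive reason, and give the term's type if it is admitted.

no — unused: z — weakening required
use counts: y=1; x=2; u=1; z (bound)=0
uses in reading order: u, x, x, y
typing: well-typed at C
all disciplines: ordered ✗; linear ✗; affine ✗; relevant ✗; unrestricted ✓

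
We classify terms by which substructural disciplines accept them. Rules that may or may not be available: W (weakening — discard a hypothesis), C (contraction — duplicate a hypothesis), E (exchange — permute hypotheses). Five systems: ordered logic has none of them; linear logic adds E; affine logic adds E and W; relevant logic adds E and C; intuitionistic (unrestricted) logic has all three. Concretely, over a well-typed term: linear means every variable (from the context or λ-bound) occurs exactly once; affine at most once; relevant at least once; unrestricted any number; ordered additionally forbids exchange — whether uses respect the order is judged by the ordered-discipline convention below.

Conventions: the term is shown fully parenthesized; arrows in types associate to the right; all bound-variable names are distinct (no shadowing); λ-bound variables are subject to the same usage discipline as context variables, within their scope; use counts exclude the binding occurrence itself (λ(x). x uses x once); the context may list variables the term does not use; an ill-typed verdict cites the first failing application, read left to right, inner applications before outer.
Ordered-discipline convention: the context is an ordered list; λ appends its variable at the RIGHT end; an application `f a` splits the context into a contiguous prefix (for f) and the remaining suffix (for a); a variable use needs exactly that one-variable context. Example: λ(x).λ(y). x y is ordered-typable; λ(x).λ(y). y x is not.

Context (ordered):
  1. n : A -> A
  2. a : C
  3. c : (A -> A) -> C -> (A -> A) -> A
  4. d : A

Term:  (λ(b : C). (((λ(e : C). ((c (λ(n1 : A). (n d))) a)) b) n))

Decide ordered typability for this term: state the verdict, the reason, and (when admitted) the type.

no — uses contraction: n ×2; e, n1 never used (weakening)
use counts: n: 2×; a: 1×; c: 1×; d: 1×; b (bound): 1×; e (bound): 0×; n1 (bound): 0×
uses in reading order: c, n, d, a, b, n
typing: well-typed — term : C -> A
all disciplines: ordered ✗ | linear ✗ | affine ✗ | relevant ✗ | unrestricted ✓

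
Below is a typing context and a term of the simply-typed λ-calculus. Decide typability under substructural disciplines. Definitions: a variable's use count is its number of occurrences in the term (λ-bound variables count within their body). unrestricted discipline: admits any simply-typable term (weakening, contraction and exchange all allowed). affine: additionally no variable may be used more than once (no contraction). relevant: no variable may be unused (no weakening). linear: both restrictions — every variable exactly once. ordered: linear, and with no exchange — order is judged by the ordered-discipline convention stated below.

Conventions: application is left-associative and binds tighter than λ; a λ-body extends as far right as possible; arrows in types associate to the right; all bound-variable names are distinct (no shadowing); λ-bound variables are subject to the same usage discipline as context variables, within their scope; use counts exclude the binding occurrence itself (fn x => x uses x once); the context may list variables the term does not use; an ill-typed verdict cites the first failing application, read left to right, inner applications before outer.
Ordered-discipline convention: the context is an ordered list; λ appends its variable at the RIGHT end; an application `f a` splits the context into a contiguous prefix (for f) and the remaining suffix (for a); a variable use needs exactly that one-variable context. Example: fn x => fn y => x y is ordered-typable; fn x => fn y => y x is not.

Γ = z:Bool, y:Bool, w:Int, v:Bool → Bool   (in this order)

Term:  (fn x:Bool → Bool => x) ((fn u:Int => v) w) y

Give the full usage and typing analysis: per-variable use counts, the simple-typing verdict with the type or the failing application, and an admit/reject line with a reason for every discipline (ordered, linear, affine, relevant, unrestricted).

variable uses: z ×0, y ×1, w ×1, v ×1, x [bound] ×1, u [bound] ×0
order of uses: x, v, w, y
typing: well-typed — term : Bool
ordered: ✗, needs weakening: z, u unused
linear: ✗, needs weakening: z, u unused
affine: ✓, z, y, w, v, x, u: no repeats, contraction unneeded
relevant: ✗, needs weakening: z, u unused
unrestricted: ✓, typability at Bool is all that's needed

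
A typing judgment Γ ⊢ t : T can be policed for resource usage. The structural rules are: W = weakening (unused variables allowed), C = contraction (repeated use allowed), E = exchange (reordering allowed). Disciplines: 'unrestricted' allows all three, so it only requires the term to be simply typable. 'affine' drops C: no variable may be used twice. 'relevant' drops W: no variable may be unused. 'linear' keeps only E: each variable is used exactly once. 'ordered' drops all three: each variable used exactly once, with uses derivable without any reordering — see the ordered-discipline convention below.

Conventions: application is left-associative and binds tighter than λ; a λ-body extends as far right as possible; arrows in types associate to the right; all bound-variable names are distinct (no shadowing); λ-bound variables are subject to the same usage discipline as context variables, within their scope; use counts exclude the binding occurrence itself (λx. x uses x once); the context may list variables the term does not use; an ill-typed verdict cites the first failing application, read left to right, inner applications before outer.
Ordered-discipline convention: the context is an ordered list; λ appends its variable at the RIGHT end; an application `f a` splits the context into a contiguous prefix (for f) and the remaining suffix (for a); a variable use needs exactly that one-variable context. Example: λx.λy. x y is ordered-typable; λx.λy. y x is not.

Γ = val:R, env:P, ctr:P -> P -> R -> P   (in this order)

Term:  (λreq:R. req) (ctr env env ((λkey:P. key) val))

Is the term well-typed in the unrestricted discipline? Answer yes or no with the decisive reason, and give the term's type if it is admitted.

no — fails simple typing
usage: val: 1; env: 2; ctr: 1; req (bound): 1; key (bound): 1
uses in reading order: req, ctr, env, env, key, val
typing: ill-typed: a function awaiting P gets R
all disciplines: ordered ✗, linear ✗, affine ✗, relevant ✗, unrestricted ✗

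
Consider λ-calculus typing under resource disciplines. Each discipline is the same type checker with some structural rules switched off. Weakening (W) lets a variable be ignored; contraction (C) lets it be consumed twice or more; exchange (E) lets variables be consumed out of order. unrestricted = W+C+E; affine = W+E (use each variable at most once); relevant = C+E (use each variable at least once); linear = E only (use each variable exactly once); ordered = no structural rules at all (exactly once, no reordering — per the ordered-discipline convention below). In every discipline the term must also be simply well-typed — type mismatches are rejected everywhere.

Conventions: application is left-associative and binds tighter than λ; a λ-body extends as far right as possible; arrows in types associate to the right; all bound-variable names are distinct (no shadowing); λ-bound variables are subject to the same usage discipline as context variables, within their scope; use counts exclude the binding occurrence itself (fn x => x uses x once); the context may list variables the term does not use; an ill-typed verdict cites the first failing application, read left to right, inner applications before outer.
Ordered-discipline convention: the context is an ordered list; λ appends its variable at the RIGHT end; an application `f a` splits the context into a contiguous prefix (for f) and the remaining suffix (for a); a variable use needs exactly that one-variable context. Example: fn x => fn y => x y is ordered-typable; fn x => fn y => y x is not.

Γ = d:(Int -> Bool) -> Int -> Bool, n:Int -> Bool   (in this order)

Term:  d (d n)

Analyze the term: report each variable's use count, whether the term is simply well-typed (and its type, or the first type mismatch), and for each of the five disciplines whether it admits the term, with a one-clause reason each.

counts: d=2, n=1
left-to-right use order: d, d, n
typing: well-typed at Int -> Bool
ordered ✗ (uses contraction: d ×2)
linear ✗ (uses contraction: d ×2)
affine ✗ (uses contraction: d ×2)
relevant ✓ (at least one use each (d, n))
unrestricted ✓ (type-checks (Int -> Bool) and nothing is barred)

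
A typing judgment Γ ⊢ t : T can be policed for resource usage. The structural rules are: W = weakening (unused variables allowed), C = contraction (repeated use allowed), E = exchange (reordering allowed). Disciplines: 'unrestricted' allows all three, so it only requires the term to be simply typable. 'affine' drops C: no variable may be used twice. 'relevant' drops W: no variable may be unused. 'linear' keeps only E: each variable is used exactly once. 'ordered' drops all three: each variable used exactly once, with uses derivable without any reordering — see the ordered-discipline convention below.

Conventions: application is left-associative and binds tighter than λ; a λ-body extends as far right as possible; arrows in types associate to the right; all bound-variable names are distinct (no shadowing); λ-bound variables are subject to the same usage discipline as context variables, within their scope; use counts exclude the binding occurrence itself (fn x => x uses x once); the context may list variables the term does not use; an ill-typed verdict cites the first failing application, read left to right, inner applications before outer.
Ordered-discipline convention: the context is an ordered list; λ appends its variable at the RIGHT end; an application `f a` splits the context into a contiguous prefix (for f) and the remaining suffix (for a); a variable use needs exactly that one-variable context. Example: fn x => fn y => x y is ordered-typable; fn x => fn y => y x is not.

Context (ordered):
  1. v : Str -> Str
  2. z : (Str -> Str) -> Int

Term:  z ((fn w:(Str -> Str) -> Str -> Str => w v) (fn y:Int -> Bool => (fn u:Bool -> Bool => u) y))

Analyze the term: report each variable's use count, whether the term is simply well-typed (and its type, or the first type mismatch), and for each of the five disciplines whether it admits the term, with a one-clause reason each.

variable uses: v: 1; z: 1; w [bound]: 1; y [bound]: 1; u [bound]: 1
use order (left to right): z, w, v, u, y
typing: ill-typed: an application expects Bool -> Bool but receives Int -> Bool
ordered ✗ (fails simple typing)
linear ✗ (a type mismatch blocks all five)
affine ✗ (the type mismatch rejects it)
relevant ✗ (not simply typable)
unrestricted ✗ (fails simple typing)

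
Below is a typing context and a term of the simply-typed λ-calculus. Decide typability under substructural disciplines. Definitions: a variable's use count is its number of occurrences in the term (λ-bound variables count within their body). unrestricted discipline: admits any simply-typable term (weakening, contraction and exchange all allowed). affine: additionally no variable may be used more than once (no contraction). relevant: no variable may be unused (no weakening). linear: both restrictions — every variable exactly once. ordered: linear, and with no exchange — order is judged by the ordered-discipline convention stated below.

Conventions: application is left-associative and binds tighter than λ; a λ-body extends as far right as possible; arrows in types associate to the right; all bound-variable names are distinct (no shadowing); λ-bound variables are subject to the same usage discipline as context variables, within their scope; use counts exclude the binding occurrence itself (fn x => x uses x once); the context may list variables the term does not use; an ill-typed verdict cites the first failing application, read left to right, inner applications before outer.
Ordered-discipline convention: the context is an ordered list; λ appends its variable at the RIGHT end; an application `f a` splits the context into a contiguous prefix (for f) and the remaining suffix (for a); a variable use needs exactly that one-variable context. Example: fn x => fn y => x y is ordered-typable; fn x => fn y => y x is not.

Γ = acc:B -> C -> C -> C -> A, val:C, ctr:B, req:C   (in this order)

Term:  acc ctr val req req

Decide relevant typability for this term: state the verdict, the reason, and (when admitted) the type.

yes — at least one use each (acc, val, ctr, req); term : A
counts: acc=1, val=1, ctr=1, req=2
uses in reading order: acc, ctr, val, req, req
typing: the term checks, with type A
across the five disciplines: ordered ✗ | linear ✗ | affine ✗ | relevant ✓ | unrestricted ✓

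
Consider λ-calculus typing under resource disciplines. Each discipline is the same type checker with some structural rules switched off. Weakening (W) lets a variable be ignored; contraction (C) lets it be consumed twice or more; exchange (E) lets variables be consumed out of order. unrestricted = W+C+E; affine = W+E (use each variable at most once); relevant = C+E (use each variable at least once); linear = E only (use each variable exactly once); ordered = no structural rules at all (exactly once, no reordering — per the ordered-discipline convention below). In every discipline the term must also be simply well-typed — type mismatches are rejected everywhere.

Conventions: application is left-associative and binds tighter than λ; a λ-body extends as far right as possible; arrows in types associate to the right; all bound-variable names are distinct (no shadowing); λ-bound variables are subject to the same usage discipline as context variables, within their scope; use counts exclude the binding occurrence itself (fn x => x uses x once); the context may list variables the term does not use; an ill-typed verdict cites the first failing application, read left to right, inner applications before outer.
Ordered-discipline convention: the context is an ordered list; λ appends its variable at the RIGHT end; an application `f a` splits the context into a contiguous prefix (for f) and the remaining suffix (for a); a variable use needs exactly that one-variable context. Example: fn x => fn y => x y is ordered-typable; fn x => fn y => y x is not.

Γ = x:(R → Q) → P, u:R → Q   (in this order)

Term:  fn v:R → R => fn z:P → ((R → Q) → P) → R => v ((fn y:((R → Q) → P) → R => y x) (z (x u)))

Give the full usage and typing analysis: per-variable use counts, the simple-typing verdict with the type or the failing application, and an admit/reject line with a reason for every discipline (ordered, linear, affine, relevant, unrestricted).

counts: x=2; u=1; v (λ-bound)=1; z (λ-bound)=1; y (λ-bound)=1
order of uses: v, y, x, z, x, u
typing: ✓ — (R → R) → (P → ((R → Q) → P) → R) → R
ordered: ✗, x ×2 used more than once (contraction)
linear: ✗, x ×2 used more than once (contraction)
affine: ✗, x ×2 used more than once (contraction)
relevant: ✓, none of x, u, v, z, y goes unused
unrestricted: ✓, well-typed at (R → R) → (P → ((R → Q) → P) → R) → R; no restrictions here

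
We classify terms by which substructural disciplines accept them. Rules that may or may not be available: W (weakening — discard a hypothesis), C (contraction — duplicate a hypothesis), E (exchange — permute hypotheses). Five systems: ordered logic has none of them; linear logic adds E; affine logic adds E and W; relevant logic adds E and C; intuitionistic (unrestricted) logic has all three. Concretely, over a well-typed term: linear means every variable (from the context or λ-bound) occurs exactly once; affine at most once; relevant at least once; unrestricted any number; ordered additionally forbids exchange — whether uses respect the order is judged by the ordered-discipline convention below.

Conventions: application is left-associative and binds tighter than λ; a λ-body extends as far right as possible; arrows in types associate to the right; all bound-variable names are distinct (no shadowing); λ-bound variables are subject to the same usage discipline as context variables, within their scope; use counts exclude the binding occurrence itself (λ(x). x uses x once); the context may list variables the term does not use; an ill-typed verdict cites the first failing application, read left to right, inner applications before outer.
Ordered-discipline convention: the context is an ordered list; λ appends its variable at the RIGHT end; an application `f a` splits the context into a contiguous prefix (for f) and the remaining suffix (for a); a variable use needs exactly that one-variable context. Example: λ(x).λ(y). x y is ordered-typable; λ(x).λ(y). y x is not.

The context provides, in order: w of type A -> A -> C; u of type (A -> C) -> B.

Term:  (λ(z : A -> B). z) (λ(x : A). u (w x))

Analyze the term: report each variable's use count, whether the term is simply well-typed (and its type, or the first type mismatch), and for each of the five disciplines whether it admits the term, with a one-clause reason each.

use counts: w=1; u=1; z (λ-bound)=1; x (λ-bound)=1
use order (left to right): z, u, w, x
typing: well-typed at A -> B
ordered ✗ (needs exchange: uses follow z, u, w, x)
linear ✓ (each of w, u, z, x used exactly once)
affine ✓ (no duplicate uses among w, u, z, x)
relevant ✓ (none of w, u, z, x goes unused)
unrestricted ✓ (well-typed at A -> B; no restrictions here)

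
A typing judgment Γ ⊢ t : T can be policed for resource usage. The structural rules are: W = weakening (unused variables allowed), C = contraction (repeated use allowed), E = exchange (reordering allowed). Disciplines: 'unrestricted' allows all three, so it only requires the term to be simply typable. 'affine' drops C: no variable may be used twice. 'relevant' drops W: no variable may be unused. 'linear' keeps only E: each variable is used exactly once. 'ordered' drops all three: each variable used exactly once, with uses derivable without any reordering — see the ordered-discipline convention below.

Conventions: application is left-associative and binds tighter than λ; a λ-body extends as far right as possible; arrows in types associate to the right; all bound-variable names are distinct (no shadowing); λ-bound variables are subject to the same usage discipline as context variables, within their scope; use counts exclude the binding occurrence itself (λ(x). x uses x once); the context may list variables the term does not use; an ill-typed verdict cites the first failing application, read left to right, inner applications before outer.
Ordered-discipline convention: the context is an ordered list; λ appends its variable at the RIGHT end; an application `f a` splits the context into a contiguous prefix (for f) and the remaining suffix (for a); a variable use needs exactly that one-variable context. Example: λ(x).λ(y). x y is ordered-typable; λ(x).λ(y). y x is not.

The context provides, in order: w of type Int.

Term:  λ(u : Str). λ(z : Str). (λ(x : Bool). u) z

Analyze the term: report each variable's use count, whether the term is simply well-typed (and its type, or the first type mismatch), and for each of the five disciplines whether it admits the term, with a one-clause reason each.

use counts: w=0; u (bound)=1; z (bound)=1; x (bound)=0
order of uses: u, z
typing: ill-typed: argument of type Str where Bool is required
ordered: ✗ — a type mismatch blocks all five
linear: ✗ — the type mismatch rejects it
affine: ✗ — not simply typable
relevant: ✗ — fails simple typing
unrestricted: ✗ — a type mismatch blocks all five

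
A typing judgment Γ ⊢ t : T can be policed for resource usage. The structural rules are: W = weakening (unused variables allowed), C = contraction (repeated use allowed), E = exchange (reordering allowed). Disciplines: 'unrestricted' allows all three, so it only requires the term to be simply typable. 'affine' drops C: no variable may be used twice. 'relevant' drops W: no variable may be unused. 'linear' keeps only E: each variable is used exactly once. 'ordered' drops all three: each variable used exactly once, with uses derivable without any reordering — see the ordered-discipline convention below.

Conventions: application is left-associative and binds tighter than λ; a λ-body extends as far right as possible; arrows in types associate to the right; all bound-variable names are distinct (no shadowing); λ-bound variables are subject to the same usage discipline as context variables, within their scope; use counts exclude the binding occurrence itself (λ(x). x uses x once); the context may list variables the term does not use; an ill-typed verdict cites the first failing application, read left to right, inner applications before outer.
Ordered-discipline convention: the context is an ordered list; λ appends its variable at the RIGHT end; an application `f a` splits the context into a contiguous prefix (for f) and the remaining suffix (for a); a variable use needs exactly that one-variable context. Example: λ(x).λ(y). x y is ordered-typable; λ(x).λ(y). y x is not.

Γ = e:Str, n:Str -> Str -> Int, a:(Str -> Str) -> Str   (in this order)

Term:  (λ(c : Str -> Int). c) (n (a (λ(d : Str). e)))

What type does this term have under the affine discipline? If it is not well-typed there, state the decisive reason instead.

term : Str -> Int
variable uses: e=1; n=1; a=1; c (λ-bound)=1; d (λ-bound)=0
left-to-right use order: c, n, a, e
typing: well-typed at Str -> Int
across the five disciplines: ordered ✗; linear ✗; affine ✓; relevant ✗; unrestricted ✓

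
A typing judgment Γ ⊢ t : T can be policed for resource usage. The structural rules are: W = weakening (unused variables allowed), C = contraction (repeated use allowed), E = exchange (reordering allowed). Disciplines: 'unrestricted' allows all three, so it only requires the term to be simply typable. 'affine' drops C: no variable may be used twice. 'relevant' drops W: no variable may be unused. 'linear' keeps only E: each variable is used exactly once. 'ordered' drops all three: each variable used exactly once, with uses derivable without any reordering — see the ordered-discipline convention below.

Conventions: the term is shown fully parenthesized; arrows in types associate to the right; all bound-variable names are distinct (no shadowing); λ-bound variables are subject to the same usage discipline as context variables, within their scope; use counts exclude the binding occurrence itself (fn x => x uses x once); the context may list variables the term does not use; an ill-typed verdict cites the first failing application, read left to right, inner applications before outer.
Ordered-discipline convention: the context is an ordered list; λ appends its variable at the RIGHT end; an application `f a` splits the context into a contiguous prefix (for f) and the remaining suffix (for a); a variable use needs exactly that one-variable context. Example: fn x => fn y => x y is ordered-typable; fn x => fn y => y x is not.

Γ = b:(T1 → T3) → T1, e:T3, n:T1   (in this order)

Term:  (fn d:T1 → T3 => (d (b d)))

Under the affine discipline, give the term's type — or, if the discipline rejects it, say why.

not well-typed under affine — uses contraction: d ×2
usage: b=1; e=0; n=0; d (λ-bound)=2
uses in reading order: d, b, d
typing: the term checks, with type (T1 → T3) → T3
per-discipline verdicts: ordered ✗ | linear ✗ | affine ✗ | relevant ✗ | unrestricted ✓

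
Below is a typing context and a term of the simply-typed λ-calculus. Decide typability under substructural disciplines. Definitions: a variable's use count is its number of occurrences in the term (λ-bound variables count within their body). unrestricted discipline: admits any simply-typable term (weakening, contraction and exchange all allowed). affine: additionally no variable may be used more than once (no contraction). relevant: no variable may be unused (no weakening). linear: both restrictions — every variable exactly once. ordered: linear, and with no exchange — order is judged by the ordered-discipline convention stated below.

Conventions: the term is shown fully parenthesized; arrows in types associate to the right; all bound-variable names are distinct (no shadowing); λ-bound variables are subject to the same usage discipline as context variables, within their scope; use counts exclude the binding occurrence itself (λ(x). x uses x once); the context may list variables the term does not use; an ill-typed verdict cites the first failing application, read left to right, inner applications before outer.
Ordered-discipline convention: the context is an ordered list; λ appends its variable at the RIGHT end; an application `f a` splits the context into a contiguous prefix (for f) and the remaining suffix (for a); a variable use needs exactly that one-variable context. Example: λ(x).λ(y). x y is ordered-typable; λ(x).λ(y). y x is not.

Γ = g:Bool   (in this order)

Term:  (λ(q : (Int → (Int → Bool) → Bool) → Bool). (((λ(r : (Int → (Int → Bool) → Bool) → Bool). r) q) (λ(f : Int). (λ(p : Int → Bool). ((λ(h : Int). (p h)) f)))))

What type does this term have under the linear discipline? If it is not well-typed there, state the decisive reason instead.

not well-typed under linear — g never used (weakening)
variable uses: g: 0×; q (λ-bound): 1×; r (λ-bound): 1×; f (λ-bound): 1×; p (λ-bound): 1×; h (λ-bound): 1×
left-to-right use order: r, q, p, h, f
typing: well-typed — term : ((Int → (Int → Bool) → Bool) → Bool) → Bool
per-discipline verdicts: ordered ✗, linear ✗, affine ✓, relevant ✗, unrestricted ✓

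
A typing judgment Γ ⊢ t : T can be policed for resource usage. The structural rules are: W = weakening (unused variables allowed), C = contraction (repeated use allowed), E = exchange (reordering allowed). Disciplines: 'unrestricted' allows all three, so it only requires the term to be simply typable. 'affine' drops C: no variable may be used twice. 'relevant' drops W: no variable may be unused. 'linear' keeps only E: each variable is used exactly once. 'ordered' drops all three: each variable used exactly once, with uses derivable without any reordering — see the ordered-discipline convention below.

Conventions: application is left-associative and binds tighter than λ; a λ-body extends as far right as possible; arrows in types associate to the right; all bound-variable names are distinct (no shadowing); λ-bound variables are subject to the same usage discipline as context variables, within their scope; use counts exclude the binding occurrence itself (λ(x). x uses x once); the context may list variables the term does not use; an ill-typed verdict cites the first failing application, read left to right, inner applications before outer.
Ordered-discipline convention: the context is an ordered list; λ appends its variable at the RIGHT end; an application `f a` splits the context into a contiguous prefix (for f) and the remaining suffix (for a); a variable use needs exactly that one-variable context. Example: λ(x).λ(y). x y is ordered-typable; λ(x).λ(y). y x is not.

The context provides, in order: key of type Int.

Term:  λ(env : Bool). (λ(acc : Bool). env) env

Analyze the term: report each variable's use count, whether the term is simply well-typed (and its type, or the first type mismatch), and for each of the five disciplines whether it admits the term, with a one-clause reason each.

variable uses: key: 0×; env [bound]: 2×; acc [bound]: 0×
uses in reading order: env, env
typing: well-typed at Bool -> Bool
ordered ✗ (needs contraction — env ×2; key, acc never used (weakening))
linear ✗ (needs contraction — env ×2; key, acc never used (weakening))
affine ✗ (needs contraction — env ×2)
relevant ✗ (key, acc never used (weakening))
unrestricted ✓ (type-checks (Bool -> Bool) and nothing is barred)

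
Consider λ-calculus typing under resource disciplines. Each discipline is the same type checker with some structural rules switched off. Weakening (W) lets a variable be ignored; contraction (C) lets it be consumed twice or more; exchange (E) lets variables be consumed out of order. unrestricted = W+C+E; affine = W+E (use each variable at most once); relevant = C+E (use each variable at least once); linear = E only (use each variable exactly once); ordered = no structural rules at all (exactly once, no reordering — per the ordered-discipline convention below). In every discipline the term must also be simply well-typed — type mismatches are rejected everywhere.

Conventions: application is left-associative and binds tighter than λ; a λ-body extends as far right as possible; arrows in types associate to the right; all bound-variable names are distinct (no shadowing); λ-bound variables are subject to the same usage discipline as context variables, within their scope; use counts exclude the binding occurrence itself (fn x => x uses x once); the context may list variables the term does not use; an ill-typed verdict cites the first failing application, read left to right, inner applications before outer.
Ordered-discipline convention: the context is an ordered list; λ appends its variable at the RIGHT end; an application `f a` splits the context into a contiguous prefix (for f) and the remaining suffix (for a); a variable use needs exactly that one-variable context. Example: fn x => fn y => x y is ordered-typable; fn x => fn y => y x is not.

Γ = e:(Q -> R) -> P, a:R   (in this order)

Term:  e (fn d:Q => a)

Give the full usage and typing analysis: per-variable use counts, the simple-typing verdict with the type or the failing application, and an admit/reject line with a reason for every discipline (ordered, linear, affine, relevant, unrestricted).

usage: e=1; a=1; d [bound]=0
uses in reading order: e, a
typing: well-typed at P
ordered ✗ (d never used (weakening))
linear ✗ (d never used (weakening))
affine ✓ (at most one use each (e, a, d))
relevant ✗ (d never used (weakening))
unrestricted ✓ (simply typable at P; W, C, E all held)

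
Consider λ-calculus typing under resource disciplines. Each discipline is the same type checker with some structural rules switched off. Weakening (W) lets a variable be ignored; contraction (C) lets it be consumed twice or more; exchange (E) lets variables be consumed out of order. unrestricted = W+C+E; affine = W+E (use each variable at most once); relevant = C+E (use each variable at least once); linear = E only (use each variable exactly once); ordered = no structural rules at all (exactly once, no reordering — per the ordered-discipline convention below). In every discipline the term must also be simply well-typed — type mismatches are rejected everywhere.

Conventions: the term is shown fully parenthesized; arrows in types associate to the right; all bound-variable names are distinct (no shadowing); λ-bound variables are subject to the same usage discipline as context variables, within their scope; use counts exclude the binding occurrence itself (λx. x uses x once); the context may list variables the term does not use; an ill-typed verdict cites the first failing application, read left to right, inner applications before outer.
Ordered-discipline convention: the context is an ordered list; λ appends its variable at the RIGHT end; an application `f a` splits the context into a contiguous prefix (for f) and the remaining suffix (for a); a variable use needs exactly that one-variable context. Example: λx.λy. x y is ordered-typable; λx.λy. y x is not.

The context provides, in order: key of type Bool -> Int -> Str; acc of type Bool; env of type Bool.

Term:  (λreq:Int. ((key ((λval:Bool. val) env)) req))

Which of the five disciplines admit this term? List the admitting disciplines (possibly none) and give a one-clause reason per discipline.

admitted in: affine, unrestricted
use counts: key=1; acc=0; env=1; req [bound]=1; val [bound]=1
uses in reading order: key, val, env, req
typing: well-typed — term : Int -> Str
ordered ✗ (unused: acc — weakening required)
linear ✗ (unused: acc — weakening required)
affine ✓ (none of key, acc, env, req, val used more than once)
relevant ✗ (unused: acc — weakening required)
unrestricted ✓ (type-checks (Int -> Str) and nothing is barred)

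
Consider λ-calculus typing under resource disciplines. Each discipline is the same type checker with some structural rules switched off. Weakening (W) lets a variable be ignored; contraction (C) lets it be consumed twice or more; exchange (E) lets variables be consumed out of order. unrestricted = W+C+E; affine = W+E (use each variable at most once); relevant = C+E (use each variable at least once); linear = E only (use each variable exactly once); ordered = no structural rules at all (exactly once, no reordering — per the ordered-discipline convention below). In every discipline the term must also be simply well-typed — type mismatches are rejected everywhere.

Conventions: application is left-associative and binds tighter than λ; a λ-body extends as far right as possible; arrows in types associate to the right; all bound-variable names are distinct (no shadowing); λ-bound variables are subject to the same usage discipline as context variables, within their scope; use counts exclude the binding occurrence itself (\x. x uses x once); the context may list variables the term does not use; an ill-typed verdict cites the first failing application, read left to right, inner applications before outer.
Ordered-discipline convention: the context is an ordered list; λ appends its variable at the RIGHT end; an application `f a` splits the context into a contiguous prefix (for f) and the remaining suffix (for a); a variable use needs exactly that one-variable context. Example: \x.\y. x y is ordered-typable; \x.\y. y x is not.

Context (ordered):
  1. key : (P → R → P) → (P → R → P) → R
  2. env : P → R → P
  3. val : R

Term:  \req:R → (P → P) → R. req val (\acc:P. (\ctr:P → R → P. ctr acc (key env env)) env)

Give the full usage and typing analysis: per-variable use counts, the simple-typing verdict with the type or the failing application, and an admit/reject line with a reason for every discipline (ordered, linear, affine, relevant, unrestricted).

variable uses: key: 1×; env: 3×; val: 1×; req [bound]: 1×; acc [bound]: 1×; ctr [bound]: 1×
left-to-right use order: req, val, ctr, acc, key, env, env, env
typing: ✓ — (R → (P → P) → R) → R
ordered ✗ (needs contraction — env ×3)
linear ✗ (needs contraction — env ×3)
affine ✗ (needs contraction — env ×3)
relevant ✓ (none of key, env, val, req, acc, ctr goes unused)
unrestricted ✓ (well-typed at (R → (P → P) → R) → R; no restrictions here)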